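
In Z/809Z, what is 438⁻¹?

Apply the Euclidean algorithm and back-substitute:
809 = 1×438 + 371
438 = 1×371 + 67
371 = 5×67 + 36
67 = 1×36 + 31
36 = 1×31 + 5
31 = 6×5 + 1
5 = 5×1 + 0
gcd(438, 809) = 1, so the inverse exists.
Back-substitute for 1:
1 = 1×31 − 6×5
  = −6×36 + 7×31
  = 7×67 − 13×36
  = −13×371 + 72×67
  = 72×438 − 85×371
  = −85×809 + 157×438
So 438⁻¹ ≡ 157 (mod 809).

157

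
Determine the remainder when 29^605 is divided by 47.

By square-and-multiply:
29^1 ≡ 29 (mod 47)
29^2 ≡ 29^2 = 841 ≡ 42 (mod 47)
29^4 ≡ 42^2 = 1764 ≡ 25 (mod 47)
29^8 ≡ 25^2 = 625 ≡ 14 (mod 47)
29^16 ≡ 14^2 = 196 ≡ 8 (mod 47)
29^32 ≡ 8^2 = 64 ≡ 17 (mod 47)
29^64 ≡ 17^2 = 289 ≡ 7 (mod 47)
29^128 ≡ 7^2 = 49 ≡ 2 (mod 47)
29^256 ≡ 2^2 = 4 (mod 47)
29^512 ≡ 4^2 = 16 (mod 47)
29^605 = 29^512 * 29^64 * 29^16 * 29^8 * 29^4 * 29^1 ≡ 16 * 7 * 8 * 14 * 25 * 29 (mod 47).
Accumulate the product:
16 * 7 = 112 ≡ 18
18 * 8 = 144 ≡ 3
3 * 14 = 42
42 * 25 = 1050 ≡ 16
16 * 29 = 464 ≡ 41

41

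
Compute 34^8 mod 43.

Using repeated squaring:
34^1 ≡ 34 (mod 43)
34^2 ≡ 34^2 = 1156 ≡ 38 (mod 43)
34^4 ≡ 38^2 = 1444 ≡ 25 (mod 43)
34^8 ≡ 25^2 = 625 ≡ 23 (mod 43)
So 34^8 ≡ 23 (mod 43).

23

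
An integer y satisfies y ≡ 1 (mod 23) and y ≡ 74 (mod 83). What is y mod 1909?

23⁻¹ mod 83: 23·65 ≡ 1 (mod 83), so 23⁻¹ ≡ 65.
y = 1 + 23·((74 − 1)·65 mod 83) = 1 + 23·14 = 323.
Check: 323 mod 23 = 1, 323 mod 83 = 74. ✓

323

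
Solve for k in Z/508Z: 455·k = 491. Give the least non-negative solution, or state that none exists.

gcd(455, 508) = 1, so a unique solution mod 508 exists.
455⁻¹ ≡ 115 (mod 508).
k ≡ 115·491 ≡ 77 (mod 508).

77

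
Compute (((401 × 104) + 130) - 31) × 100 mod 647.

33

401 × 104 = 41704 ≡ 296 (mod 647)
296 + 130 = 426
426 - 31 = 395
395 × 100 = 39500 ≡ 33 (mod 647)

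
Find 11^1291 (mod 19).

11

By square-and-multiply:
11^1 ≡ 11 (mod 19)
11^2 ≡ 11^2 = 121 ≡ 7 (mod 19)
11^4 ≡ 7^2 = 49 ≡ 11 (mod 19)
11^8 ≡ 11^2 = 121 ≡ 7 (mod 19)
11^16 ≡ 7^2 = 49 ≡ 11 (mod 19)
11^32 ≡ 11^2 = 121 ≡ 7 (mod 19)
11^64 ≡ 7^2 = 49 ≡ 11 (mod 19)
11^128 ≡ 11^2 = 121 ≡ 7 (mod 19)
11^256 ≡ 7^2 = 49 ≡ 11 (mod 19)
11^512 ≡ 11^2 = 121 ≡ 7 (mod 19)
11^1024 ≡ 7^2 = 49 ≡ 11 (mod 19)
11^1291 = 11^1024 * 11^256 * 11^8 * 11^2 * 11^1 ≡ 11 * 11 * 7 * 7 * 11 (mod 19).
Accumulate the product:
11 * 11 = 121 ≡ 7
7 * 7 = 49 ≡ 11
11 * 7 = 77 ≡ 1
1 * 11 = 11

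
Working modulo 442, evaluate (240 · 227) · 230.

240 · 227 = 54480 ≡ 114 (mod 442)
114 · 230 = 26220 ≡ 142 (mod 442)

142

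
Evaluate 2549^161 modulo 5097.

5012

2549^1 ≡ 2549 (mod 5097)
2549^2 ≡ 2549^2 = 6497401 ≡ 3823 (mod 5097)
2549^4 ≡ 3823^2 = 14615329 ≡ 2230 (mod 5097)
2549^8 ≡ 2230^2 = 4972900 ≡ 3325 (mod 5097)
2549^16 ≡ 3325^2 = 11055625 ≡ 232 (mod 5097)
2549^32 ≡ 232^2 = 53824 ≡ 2854 (mod 5097)
2549^64 ≡ 2854^2 = 8145316 ≡ 310 (mod 5097)
2549^128 ≡ 310^2 = 96100 ≡ 4354 (mod 5097)
2549^161 = 2549^128 * 2549^32 * 2549^1 ≡ 4354 * 2854 * 2549 (mod 5097).
Accumulate the product:
4354 * 2854 = 12426316 ≡ 4927
4927 * 2549 = 12558923 ≡ 5012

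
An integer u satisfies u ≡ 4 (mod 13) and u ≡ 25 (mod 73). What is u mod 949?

901

13⁻¹ mod 73: 13*45 ≡ 1 (mod 73), so 13⁻¹ ≡ 45.
u = 4 + 13*((25 − 4)*45 mod 73) = 4 + 13*69 = 901.
Check: 901 mod 13 = 4, 901 mod 73 = 25. ✓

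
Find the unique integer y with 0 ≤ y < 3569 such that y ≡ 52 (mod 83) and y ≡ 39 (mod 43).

83⁻¹ mod 43: 83*14 ≡ 1 (mod 43), so 83⁻¹ ≡ 14.
y = 52 + 83*((39 − 52)*14 mod 43) = 52 + 83*33 = 2791.
Check: 2791 mod 83 = 52, 2791 mod 43 = 39. ✓

2791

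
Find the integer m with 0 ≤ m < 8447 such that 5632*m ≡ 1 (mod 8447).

By the extended Euclidean algorithm:
8447 = 1*5632 + 2815
5632 = 2*2815 + 2
2815 = 1407*2 + 1
2 = 2*1 + 0
gcd(5632, 8447) = 1, so the inverse exists.
Back-substitute for 1:
1 = 1*2815 − 1407*2
  = −1407*5632 + 2815*2815
  = 2815*8447 − 4222*5632
So 5632⁻¹ ≡ −4222 ≡ 4225 (mod 8447).

4225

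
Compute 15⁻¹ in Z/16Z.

By the extended Euclidean algorithm:
16 = 1×15 + 1
15 = 15×1 + 0
gcd(15, 16) = 1, so the inverse exists.
Back-substitute for 1:
1 = 1×16 − 1×15
So 15⁻¹ ≡ −1 ≡ 15 (mod 16).

15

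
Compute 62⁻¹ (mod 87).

Apply the Euclidean algorithm and back-substitute:
87 = 1*62 + 25
62 = 2*25 + 12
25 = 2*12 + 1
12 = 12*1 + 0
gcd(62, 87) = 1, so the inverse exists.
Back-substitute for 1:
1 = 1*25 − 2*12
  = −2*62 + 5*25
  = 5*87 − 7*62
So 62⁻¹ ≡ −7 ≡ 80 (mod 87).

80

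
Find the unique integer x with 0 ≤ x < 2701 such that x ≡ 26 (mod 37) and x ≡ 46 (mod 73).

1506

37⁻¹ mod 73: 37*2 ≡ 1 (mod 73), so 37⁻¹ ≡ 2.
x = 26 + 37*((46 − 26)*2 mod 73) = 26 + 37*40 = 1506.
Check: 1506 mod 37 = 26, 1506 mod 73 = 46. ✓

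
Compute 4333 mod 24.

4333 = 180·24 + 13, so 4333 ≡ 13 (mod 24).

13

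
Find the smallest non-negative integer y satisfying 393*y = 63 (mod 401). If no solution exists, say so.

343

gcd(393, 401) = 1, so a unique solution mod 401 exists.
393⁻¹ ≡ 50 (mod 401).
y ≡ 50*63 ≡ 343 (mod 401).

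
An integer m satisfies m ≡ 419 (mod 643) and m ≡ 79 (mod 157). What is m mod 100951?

643⁻¹ mod 157: 643×21 ≡ 1 (mod 157), so 643⁻¹ ≡ 21.
m = 419 + 643×((79 − 419)×21 mod 157) = 419 + 643×82 = 53145.
Check: 53145 mod 643 = 419, 53145 mod 157 = 79. ✓

53145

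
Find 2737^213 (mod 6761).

2737^1 ≡ 2737 (mod 6761)
2737^2 ≡ 2737^2 = 7491169 ≡ 6742 (mod 6761)
2737^4 ≡ 6742^2 = 45454564 ≡ 361 (mod 6761)
2737^8 ≡ 361^2 = 130321 ≡ 1862 (mod 6761)
2737^16 ≡ 1862^2 = 3467044 ≡ 5412 (mod 6761)
2737^32 ≡ 5412^2 = 29289744 ≡ 1092 (mod 6761)
2737^64 ≡ 1092^2 = 1192464 ≡ 2528 (mod 6761)
2737^128 ≡ 2528^2 = 6390784 ≡ 1639 (mod 6761)
2737^213 = 2737^128 * 2737^64 * 2737^16 * 2737^4 * 2737^1 ≡ 1639 * 2528 * 5412 * 361 * 2737 (mod 6761).
Accumulate the product:
1639 * 2528 = 4143392 ≡ 5660
5660 * 5412 = 30631920 ≡ 4590
4590 * 361 = 1656990 ≡ 545
545 * 2737 = 1491665 ≡ 4245

4245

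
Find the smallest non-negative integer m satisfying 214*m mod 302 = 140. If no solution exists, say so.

19

gcd(214, 302) = 2, and 2 | 140, so solutions exist.
Divide through by 2: 107*m ≡ 70 mod 151.
107⁻¹ ≡ 24 (mod 151).
m ≡ 24*70 ≡ 19 (mod 151).
The smallest non-negative solution is m = 19.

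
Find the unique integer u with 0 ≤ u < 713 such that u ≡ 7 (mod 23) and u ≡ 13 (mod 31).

168

23⁻¹ mod 31: 23*27 ≡ 1 (mod 31), so 23⁻¹ ≡ 27.
u = 7 + 23*((13 − 7)*27 mod 31) = 7 + 23*7 = 168.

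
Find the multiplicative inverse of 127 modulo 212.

Apply the Euclidean algorithm and back-substitute:
212 = 1*127 + 85
127 = 1*85 + 42
85 = 2*42 + 1
42 = 42*1 + 0
gcd(127, 212) = 1, so the inverse exists.
Back-substitute for 1:
1 = 1*85 − 2*42
  = −2*127 + 3*85
  = 3*212 − 5*127
So 127⁻¹ ≡ −5 ≡ 207 (mod 212).

207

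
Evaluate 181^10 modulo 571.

10 in binary is 1010, i.e. 10 = 8 + 2.
181^1 ≡ 181 (mod 571)
181^2 ≡ 181^2 = 32761 ≡ 214 (mod 571)
181^4 ≡ 214^2 = 45796 ≡ 116 (mod 571)
181^8 ≡ 116^2 = 13456 ≡ 323 (mod 571)
181^10 = 181^8 · 181^2 ≡ 323 · 214 (mod 571).
323 · 214 = 69122 ≡ 31 (mod 571).

31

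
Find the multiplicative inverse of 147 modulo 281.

65

281 = 1×147 + 134
147 = 1×134 + 13
134 = 10×13 + 4
13 = 3×4 + 1
4 = 4×1 + 0
gcd(147, 281) = 1, so the inverse exists.
Bézout: 1 = −34×281 + 65×147.
So 147⁻¹ ≡ 65 (mod 281).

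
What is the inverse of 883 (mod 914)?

Run the extended Euclidean algorithm:
914 = 1·883 + 31
883 = 28·31 + 15
31 = 2·15 + 1
15 = 15·1 + 0
gcd(883, 914) = 1, so the inverse exists.
Bézout: 1 = 57·914 − 59·883.
So 883⁻¹ ≡ −59 ≡ 855 (mod 914).

855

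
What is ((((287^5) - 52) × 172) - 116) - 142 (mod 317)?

294

(287)^5 ≡ 269 (mod 317)
269 - 52 = 217
217 × 172 = 37324 ≡ 235 (mod 317)
235 - 116 = 119
119 - 142 = -23 ≡ 294 (mod 317)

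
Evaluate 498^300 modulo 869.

1

By square-and-multiply:
300 in binary is 100101100, i.e. 300 = 256 + 32 + 8 + 4.
498^1 ≡ 498 (mod 869)
498^2 ≡ 498^2 = 248004 ≡ 339 (mod 869)
498^4 ≡ 339^2 = 114921 ≡ 213 (mod 869)
498^8 ≡ 213^2 = 45369 ≡ 181 (mod 869)
498^16 ≡ 181^2 = 32761 ≡ 608 (mod 869)
498^32 ≡ 608^2 = 369664 ≡ 339 (mod 869)
498^64 ≡ 339^2 = 114921 ≡ 213 (mod 869)
498^128 ≡ 213^2 = 45369 ≡ 181 (mod 869)
498^256 ≡ 181^2 = 32761 ≡ 608 (mod 869)
498^300 = 498^256 · 498^32 · 498^8 · 498^4 ≡ 608 · 339 · 181 · 213 (mod 869).
Accumulate the product:
608 · 339 = 206112 ≡ 159
159 · 181 = 28779 ≡ 102
102 · 213 = 21726 ≡ 1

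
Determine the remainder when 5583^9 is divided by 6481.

1803

9 in binary is 1001, i.e. 9 = 8 + 1.
5583^1 ≡ 5583 (mod 6481)
5583^2 ≡ 5583^2 = 31169889 ≡ 2760 (mod 6481)
5583^4 ≡ 2760^2 = 7617600 ≡ 2425 (mod 6481)
5583^8 ≡ 2425^2 = 5880625 ≡ 2358 (mod 6481)
5583^9 = 5583^8 · 5583^1 ≡ 2358 · 5583 (mod 6481).
2358 · 5583 = 13164714 ≡ 1803 (mod 6481).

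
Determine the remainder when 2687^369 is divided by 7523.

5415

Using repeated squaring:
369 in binary is 101110001, i.e. 369 = 256 + 64 + 32 + 16 + 1.
2687^1 ≡ 2687 (mod 7523)
2687^2 ≡ 2687^2 = 7219969 ≡ 5412 (mod 7523)
2687^4 ≡ 5412^2 = 29289744 ≡ 2705 (mod 7523)
2687^8 ≡ 2705^2 = 7317025 ≡ 4669 (mod 7523)
2687^16 ≡ 4669^2 = 21799561 ≡ 5430 (mod 7523)
2687^32 ≡ 5430^2 = 29484900 ≡ 2263 (mod 7523)
2687^64 ≡ 2263^2 = 5121169 ≡ 5529 (mod 7523)
2687^128 ≡ 5529^2 = 30569841 ≡ 3892 (mod 7523)
2687^256 ≡ 3892^2 = 15147664 ≡ 3865 (mod 7523)
2687^369 = 2687^256 * 2687^64 * 2687^32 * 2687^16 * 2687^1 ≡ 3865 * 5529 * 2263 * 5430 * 2687 (mod 7523).
Accumulate the product:
3865 * 5529 = 21369585 ≡ 4265
4265 * 2263 = 9651695 ≡ 7209
7209 * 5430 = 39144870 ≡ 2701
2701 * 2687 = 7257587 ≡ 5415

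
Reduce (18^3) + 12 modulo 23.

(18)^3 ≡ 13 (mod 23)
13 + 12 = 25 ≡ 2 (mod 23)

2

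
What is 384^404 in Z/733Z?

167

Compute successive squares:
404 in binary is 110010100, i.e. 404 = 256 + 128 + 16 + 4.
384^1 ≡ 384 (mod 733)
384^2 ≡ 384^2 = 147456 ≡ 123 (mod 733)
384^4 ≡ 123^2 = 15129 ≡ 469 (mod 733)
384^8 ≡ 469^2 = 219961 ≡ 61 (mod 733)
384^16 ≡ 61^2 = 3721 ≡ 56 (mod 733)
384^32 ≡ 56^2 = 3136 ≡ 204 (mod 733)
384^64 ≡ 204^2 = 41616 ≡ 568 (mod 733)
384^128 ≡ 568^2 = 322624 ≡ 104 (mod 733)
384^256 ≡ 104^2 = 10816 ≡ 554 (mod 733)
384^404 = 384^256 × 384^128 × 384^16 × 384^4 ≡ 554 × 104 × 56 × 469 (mod 733).
Accumulate the product:
554 × 104 = 57616 ≡ 442
442 × 56 = 24752 ≡ 563
563 × 469 = 264047 ≡ 167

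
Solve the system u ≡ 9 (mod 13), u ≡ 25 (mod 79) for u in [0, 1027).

815

13⁻¹ mod 79: 13*73 ≡ 1 (mod 79), so 13⁻¹ ≡ 73.
u = 9 + 13*((25 − 9)*73 mod 79) = 9 + 13*62 = 815.
Check: 815 mod 13 = 9, 815 mod 79 = 25. ✓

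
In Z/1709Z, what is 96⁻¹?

1620

1709 = 17*96 + 77
96 = 1*77 + 19
77 = 4*19 + 1
19 = 19*1 + 0
gcd(96, 1709) = 1, so the inverse exists.
Bézout: 1 = 5*1709 − 89*96.
So 96⁻¹ ≡ −89 ≡ 1620 (mod 1709).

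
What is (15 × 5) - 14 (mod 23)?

15 × 5 = 75 ≡ 6 (mod 23)
6 - 14 = -8 ≡ 15 (mod 23)

15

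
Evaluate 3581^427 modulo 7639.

5774

3581^1 ≡ 3581 (mod 7639)
3581^2 ≡ 3581^2 = 12823561 ≡ 5319 (mod 7639)
3581^4 ≡ 5319^2 = 28291761 ≡ 4544 (mod 7639)
3581^8 ≡ 4544^2 = 20647936 ≡ 7358 (mod 7639)
3581^16 ≡ 7358^2 = 54140164 ≡ 2571 (mod 7639)
3581^32 ≡ 2571^2 = 6610041 ≡ 2306 (mod 7639)
3581^64 ≡ 2306^2 = 5317636 ≡ 892 (mod 7639)
3581^128 ≡ 892^2 = 795664 ≡ 1208 (mod 7639)
3581^256 ≡ 1208^2 = 1459264 ≡ 215 (mod 7639)
3581^427 = 3581^256 · 3581^128 · 3581^32 · 3581^8 · 3581^2 · 3581^1 ≡ 215 · 1208 · 2306 · 7358 · 5319 · 3581 (mod 7639).
Accumulate the product:
215 · 1208 = 259720 ≡ 7633
7633 · 2306 = 17601698 ≡ 1442
1442 · 7358 = 10610236 ≡ 7304
7304 · 5319 = 38849976 ≡ 5661
5661 · 3581 = 20272041 ≡ 5774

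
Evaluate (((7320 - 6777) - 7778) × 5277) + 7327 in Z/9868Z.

7320 - 6777 = 543
543 - 7778 = -7235 ≡ 2633 (mod 9868)
2633 × 5277 = 13894341 ≡ 197 (mod 9868)
197 + 7327 = 7524

7524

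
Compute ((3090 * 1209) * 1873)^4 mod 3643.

3090 * 1209 = 3735810 ≡ 1735 (mod 3643)
1735 * 1873 = 3249655 ≡ 99 (mod 3643)
(99)^4 ≡ 977 (mod 3643)

977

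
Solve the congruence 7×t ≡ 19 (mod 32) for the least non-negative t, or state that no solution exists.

gcd(7, 32) = 1, so a unique solution mod 32 exists.
7⁻¹ ≡ 23 (mod 32).
t ≡ 23×19 ≡ 21 (mod 32).

21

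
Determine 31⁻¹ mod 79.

51

By the extended Euclidean algorithm:
79 = 2*31 + 17
31 = 1*17 + 14
17 = 1*14 + 3
14 = 4*3 + 2
3 = 1*2 + 1
2 = 2*1 + 0
gcd(31, 79) = 1, so the inverse exists.
Bézout: 1 = 11*79 − 28*31.
So 31⁻¹ ≡ −28 ≡ 51 (mod 79).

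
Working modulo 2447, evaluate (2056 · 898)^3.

563

2056 · 898 = 1846288 ≡ 1250 (mod 2447)
(1250)^3 ≡ 563 (mod 2447)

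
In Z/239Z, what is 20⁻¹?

12

Apply the Euclidean algorithm and back-substitute:
239 = 11·20 + 19
20 = 1·19 + 1
19 = 19·1 + 0
gcd(20, 239) = 1, so the inverse exists.
Back-substitute for 1:
1 = 1·20 − 1·19
  = −1·239 + 12·20
So 20⁻¹ ≡ 12 (mod 239).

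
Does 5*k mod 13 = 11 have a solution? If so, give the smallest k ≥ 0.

gcd(5, 13) = 1, so a unique solution mod 13 exists.
5⁻¹ ≡ 8 (mod 13).
k ≡ 8*11 ≡ 10 (mod 13).

10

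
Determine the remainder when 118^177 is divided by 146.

Compute successive squares:
118^1 ≡ 118 (mod 146)
118^2 ≡ 118^2 = 13924 ≡ 54 (mod 146)
118^4 ≡ 54^2 = 2916 ≡ 142 (mod 146)
118^8 ≡ 142^2 = 20164 ≡ 16 (mod 146)
118^16 ≡ 16^2 = 256 ≡ 110 (mod 146)
118^32 ≡ 110^2 = 12100 ≡ 128 (mod 146)
118^64 ≡ 128^2 = 16384 ≡ 32 (mod 146)
118^128 ≡ 32^2 = 1024 ≡ 2 (mod 146)
118^177 = 118^128 · 118^32 · 118^16 · 118^1 ≡ 2 · 128 · 110 · 118 (mod 146).
Accumulate the product:
2 · 128 = 256 ≡ 110
110 · 110 = 12100 ≡ 128
128 · 118 = 15104 ≡ 66

66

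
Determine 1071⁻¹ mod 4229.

Run the extended Euclidean algorithm:
4229 = 3*1071 + 1016
1071 = 1*1016 + 55
1016 = 18*55 + 26
55 = 2*26 + 3
26 = 8*3 + 2
3 = 1*2 + 1
2 = 2*1 + 0
gcd(1071, 4229) = 1, so the inverse exists.
Bézout: 1 = −370*4229 + 1461*1071.
So 1071⁻¹ ≡ 1461 (mod 4229).

1461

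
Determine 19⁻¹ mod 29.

Apply the Euclidean algorithm and back-substitute:
29 = 1×19 + 10
19 = 1×10 + 9
10 = 1×9 + 1
9 = 9×1 + 0
gcd(19, 29) = 1, so the inverse exists.
Back-substitute for 1:
1 = 1×10 − 1×9
  = −1×19 + 2×10
  = 2×29 − 3×19
So 19⁻¹ ≡ −3 ≡ 26 (mod 29).

26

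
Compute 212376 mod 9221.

293

212376 = 23*9221 + 293, so 212376 ≡ 293 (mod 9221).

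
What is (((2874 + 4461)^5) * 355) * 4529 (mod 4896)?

4005

2874 + 4461 = 7335 ≡ 2439 (mod 4896)
(2439)^5 ≡ 2151 (mod 4896)
2151 * 355 = 763605 ≡ 4725 (mod 4896)
4725 * 4529 = 21399525 ≡ 4005 (mod 4896)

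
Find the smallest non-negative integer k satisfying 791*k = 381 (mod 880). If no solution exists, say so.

411

gcd(791, 880) = 1, so a unique solution mod 880 exists.
791⁻¹ ≡ 791 (mod 880).
k ≡ 791*381 ≡ 411 (mod 880).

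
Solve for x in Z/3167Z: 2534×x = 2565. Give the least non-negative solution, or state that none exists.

1662

gcd(2534, 3167) = 1, so a unique solution mod 3167 exists.
2534⁻¹ ≡ 1586 (mod 3167).
x ≡ 1586×2565 ≡ 1662 (mod 3167).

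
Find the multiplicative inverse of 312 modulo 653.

90

Apply the Euclidean algorithm and back-substitute:
653 = 2×312 + 29
312 = 10×29 + 22
29 = 1×22 + 7
22 = 3×7 + 1
7 = 7×1 + 0
gcd(312, 653) = 1, so the inverse exists.
Back-substitute for 1:
1 = 1×22 − 3×7
  = −3×29 + 4×22
  = 4×312 − 43×29
  = −43×653 + 90×312
So 312⁻¹ ≡ 90 (mod 653).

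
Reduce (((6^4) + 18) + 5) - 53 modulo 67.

60

(6)^4 ≡ 23 (mod 67)
23 + 18 = 41
41 + 5 = 46
46 - 53 = -7 ≡ 60 (mod 67)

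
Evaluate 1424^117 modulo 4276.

1012

By square-and-multiply:
117 in binary is 1110101, i.e. 117 = 64 + 32 + 16 + 4 + 1.
1424^1 ≡ 1424 (mod 4276)
1424^2 ≡ 1424^2 = 2027776 ≡ 952 (mod 4276)
1424^4 ≡ 952^2 = 906304 ≡ 4068 (mod 4276)
1424^8 ≡ 4068^2 = 16548624 ≡ 504 (mod 4276)
1424^16 ≡ 504^2 = 254016 ≡ 1732 (mod 4276)
1424^32 ≡ 1732^2 = 2999824 ≡ 2348 (mod 4276)
1424^64 ≡ 2348^2 = 5513104 ≡ 1340 (mod 4276)
1424^117 = 1424^64 * 1424^32 * 1424^16 * 1424^4 * 1424^1 ≡ 1340 * 2348 * 1732 * 4068 * 1424 (mod 4276).
Accumulate the product:
1340 * 2348 = 3146320 ≡ 3460
3460 * 1732 = 5992720 ≡ 2044
2044 * 4068 = 8314992 ≡ 2448
2448 * 1424 = 3485952 ≡ 1012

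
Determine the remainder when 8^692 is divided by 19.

7

Compute successive squares:
692 in binary is 1010110100, i.e. 692 = 512 + 128 + 32 + 16 + 4.
8^1 ≡ 8 (mod 19)
8^2 ≡ 8^2 = 64 ≡ 7 (mod 19)
8^4 ≡ 7^2 = 49 ≡ 11 (mod 19)
8^8 ≡ 11^2 = 121 ≡ 7 (mod 19)
8^16 ≡ 7^2 = 49 ≡ 11 (mod 19)
8^32 ≡ 11^2 = 121 ≡ 7 (mod 19)
8^64 ≡ 7^2 = 49 ≡ 11 (mod 19)
8^128 ≡ 11^2 = 121 ≡ 7 (mod 19)
8^256 ≡ 7^2 = 49 ≡ 11 (mod 19)
8^512 ≡ 11^2 = 121 ≡ 7 (mod 19)
8^692 = 8^512 · 8^128 · 8^32 · 8^16 · 8^4 ≡ 7 · 7 · 7 · 11 · 11 (mod 19).
Accumulate the product:
7 · 7 = 49 ≡ 11
11 · 7 = 77 ≡ 1
1 · 11 = 11
11 · 11 = 121 ≡ 7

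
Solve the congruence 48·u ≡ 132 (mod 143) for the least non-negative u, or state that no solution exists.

110

gcd(48, 143) = 1, so a unique solution mod 143 exists.
48⁻¹ ≡ 3 (mod 143).
u ≡ 3·132 ≡ 110 (mod 143).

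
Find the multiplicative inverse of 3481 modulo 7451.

7451 = 2×3481 + 489
3481 = 7×489 + 58
489 = 8×58 + 25
58 = 2×25 + 8
25 = 3×8 + 1
8 = 8×1 + 0
gcd(3481, 7451) = 1, so the inverse exists.
Bézout: 1 = 420×7451 − 899×3481.
So 3481⁻¹ ≡ −899 ≡ 6552 (mod 7451).

6552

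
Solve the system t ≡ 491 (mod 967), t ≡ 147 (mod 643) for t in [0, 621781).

613569

967⁻¹ mod 643: 967*129 ≡ 1 (mod 643), so 967⁻¹ ≡ 129.
t = 491 + 967*((147 − 491)*129 mod 643) = 491 + 967*634 = 613569.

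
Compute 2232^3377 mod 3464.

3377 in binary is 110100110001, i.e. 3377 = 2048 + 1024 + 256 + 32 + 16 + 1.
2232^1 ≡ 2232 (mod 3464)
2232^2 ≡ 2232^2 = 4981824 ≡ 592 (mod 3464)
2232^4 ≡ 592^2 = 350464 ≡ 600 (mod 3464)
2232^8 ≡ 600^2 = 360000 ≡ 3208 (mod 3464)
2232^16 ≡ 3208^2 = 10291264 ≡ 3184 (mod 3464)
2232^32 ≡ 3184^2 = 10137856 ≡ 2192 (mod 3464)
2232^64 ≡ 2192^2 = 4804864 ≡ 296 (mod 3464)
2232^128 ≡ 296^2 = 87616 ≡ 1016 (mod 3464)
2232^256 ≡ 1016^2 = 1032256 ≡ 3448 (mod 3464)
2232^512 ≡ 3448^2 = 11888704 ≡ 256 (mod 3464)
2232^1024 ≡ 256^2 = 65536 ≡ 3184 (mod 3464)
2232^2048 ≡ 3184^2 = 10137856 ≡ 2192 (mod 3464)
2232^3377 = 2232^2048 * 2232^1024 * 2232^256 * 2232^32 * 2232^16 * 2232^1 ≡ 2192 * 3184 * 3448 * 2192 * 3184 * 2232 (mod 3464).
Accumulate the product:
2192 * 3184 = 6979328 ≡ 2832
2832 * 3448 = 9764736 ≡ 3184
3184 * 2192 = 6979328 ≡ 2832
2832 * 3184 = 9017088 ≡ 296
296 * 2232 = 660672 ≡ 2512

2512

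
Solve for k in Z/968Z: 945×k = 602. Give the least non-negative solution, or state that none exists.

gcd(945, 968) = 1, so a unique solution mod 968 exists.
945⁻¹ ≡ 505 (mod 968).
k ≡ 505×602 ≡ 58 (mod 968).

58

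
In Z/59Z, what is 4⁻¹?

By the extended Euclidean algorithm:
59 = 14×4 + 3
4 = 1×3 + 1
3 = 3×1 + 0
gcd(4, 59) = 1, so the inverse exists.
Back-substitute for 1:
1 = 1×4 − 1×3
  = −1×59 + 15×4
So 4⁻¹ ≡ 15 (mod 59).

15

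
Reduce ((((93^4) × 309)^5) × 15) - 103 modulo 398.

136

(93)^4 ≡ 305 (mod 398)
305 × 309 = 94245 ≡ 317 (mod 398)
(317)^5 ≡ 69 (mod 398)
69 × 15 = 1035 ≡ 239 (mod 398)
239 - 103 = 136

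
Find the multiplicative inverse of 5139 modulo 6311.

Run the extended Euclidean algorithm:
6311 = 1*5139 + 1172
5139 = 4*1172 + 451
1172 = 2*451 + 270
451 = 1*270 + 181
270 = 1*181 + 89
181 = 2*89 + 3
89 = 29*3 + 2
3 = 1*2 + 1
2 = 2*1 + 0
gcd(5139, 6311) = 1, so the inverse exists.
Bézout: 1 = −1732*6311 + 2127*5139.
So 5139⁻¹ ≡ 2127 (mod 6311).

2127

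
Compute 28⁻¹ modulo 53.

36

53 = 1×28 + 25
28 = 1×25 + 3
25 = 8×3 + 1
3 = 3×1 + 0
gcd(28, 53) = 1, so the inverse exists.
Back-substitute for 1:
1 = 1×25 − 8×3
  = −8×28 + 9×25
  = 9×53 − 17×28
So 28⁻¹ ≡ −17 ≡ 36 (mod 53).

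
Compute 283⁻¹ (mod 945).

By the extended Euclidean algorithm:
945 = 3·283 + 96
283 = 2·96 + 91
96 = 1·91 + 5
91 = 18·5 + 1
5 = 5·1 + 0
gcd(283, 945) = 1, so the inverse exists.
Back-substitute for 1:
1 = 1·91 − 18·5
  = −18·96 + 19·91
  = 19·283 − 56·96
  = −56·945 + 187·283
So 283⁻¹ ≡ 187 (mod 945).

187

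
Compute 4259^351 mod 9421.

8465

Using repeated squaring:
351 in binary is 101011111, i.e. 351 = 256 + 64 + 16 + 8 + 4 + 2 + 1.
4259^1 ≡ 4259 (mod 9421)
4259^2 ≡ 4259^2 = 18139081 ≡ 3656 (mod 9421)
4259^4 ≡ 3656^2 = 13366336 ≡ 7358 (mod 9421)
4259^8 ≡ 7358^2 = 54140164 ≡ 7098 (mod 9421)
4259^16 ≡ 7098^2 = 50381604 ≡ 7517 (mod 9421)
4259^32 ≡ 7517^2 = 56505289 ≡ 7552 (mod 9421)
4259^64 ≡ 7552^2 = 57032704 ≡ 7391 (mod 9421)
4259^128 ≡ 7391^2 = 54626881 ≡ 3923 (mod 9421)
4259^256 ≡ 3923^2 = 15389929 ≡ 5436 (mod 9421)
4259^351 = 4259^256 · 4259^64 · 4259^16 · 4259^8 · 4259^4 · 4259^2 · 4259^1 ≡ 5436 · 7391 · 7517 · 7098 · 7358 · 3656 · 4259 (mod 9421).
Accumulate the product:
5436 · 7391 = 40177476 ≡ 6332
6332 · 7517 = 47597644 ≡ 2752
2752 · 7098 = 19533696 ≡ 3963
3963 · 7358 = 29159754 ≡ 1759
1759 · 3656 = 6430904 ≡ 5782
5782 · 4259 = 24625538 ≡ 8465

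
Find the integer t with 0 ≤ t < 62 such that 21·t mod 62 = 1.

Run the extended Euclidean algorithm:
62 = 2×21 + 20
21 = 1×20 + 1
20 = 20×1 + 0
gcd(21, 62) = 1, so the inverse exists.
Bézout: 1 = −1×62 + 3×21.
So 21⁻¹ ≡ 3 (mod 62).

3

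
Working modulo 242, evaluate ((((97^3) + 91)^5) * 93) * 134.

(97)^3 ≡ 91 (mod 242)
91 + 91 = 182
(182)^5 ≡ 208 (mod 242)
208 * 93 = 19344 ≡ 226 (mod 242)
226 * 134 = 30284 ≡ 34 (mod 242)

34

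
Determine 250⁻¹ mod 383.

311

Run the extended Euclidean algorithm:
383 = 1*250 + 133
250 = 1*133 + 117
133 = 1*117 + 16
117 = 7*16 + 5
16 = 3*5 + 1
5 = 5*1 + 0
gcd(250, 383) = 1, so the inverse exists.
Back-substitute for 1:
1 = 1*16 − 3*5
  = −3*117 + 22*16
  = 22*133 − 25*117
  = −25*250 + 47*133
  = 47*383 − 72*250
So 250⁻¹ ≡ −72 ≡ 311 (mod 383).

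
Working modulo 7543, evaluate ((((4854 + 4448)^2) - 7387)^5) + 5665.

4854 + 4448 = 9302 ≡ 1759 (mod 7543)
(1759)^2 ≡ 1451 (mod 7543)
1451 - 7387 = -5936 ≡ 1607 (mod 7543)
(1607)^5 ≡ 4377 (mod 7543)
4377 + 5665 = 10042 ≡ 2499 (mod 7543)

2499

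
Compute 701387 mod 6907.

3780

701387 = 101*6907 + 3780, so 701387 ≡ 3780 (mod 6907).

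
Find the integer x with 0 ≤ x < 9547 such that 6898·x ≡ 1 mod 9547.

901

By the extended Euclidean algorithm:
9547 = 1·6898 + 2649
6898 = 2·2649 + 1600
2649 = 1·1600 + 1049
1600 = 1·1049 + 551
1049 = 1·551 + 498
551 = 1·498 + 53
498 = 9·53 + 21
53 = 2·21 + 11
21 = 1·11 + 10
11 = 1·10 + 1
10 = 10·1 + 0
gcd(6898, 9547) = 1, so the inverse exists.
Back-substitute for 1:
1 = 1·11 − 1·10
  = −1·21 + 2·11
  = 2·53 − 5·21
  = −5·498 + 47·53
  = 47·551 − 52·498
  = −52·1049 + 99·551
  = 99·1600 − 151·1049
  = −151·2649 + 250·1600
  = 250·6898 − 651·2649
  = −651·9547 + 901·6898
So 6898⁻¹ ≡ 901 (mod 9547).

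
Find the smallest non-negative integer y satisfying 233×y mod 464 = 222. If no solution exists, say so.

gcd(233, 464) = 1, so a unique solution mod 464 exists.
233⁻¹ ≡ 233 (mod 464).
y ≡ 233×222 ≡ 222 (mod 464).

222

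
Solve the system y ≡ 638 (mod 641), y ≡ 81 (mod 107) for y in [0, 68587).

14740

641⁻¹ mod 107: 641·106 ≡ 1 (mod 107), so 641⁻¹ ≡ 106.
y = 638 + 641·((81 − 638)·106 mod 107) = 638 + 641·22 = 14740.
Check: 14740 mod 641 = 638, 14740 mod 107 = 81. ✓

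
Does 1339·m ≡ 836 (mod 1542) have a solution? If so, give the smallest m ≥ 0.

gcd(1339, 1542) = 1, so a unique solution mod 1542 exists.
1339⁻¹ ≡ 1147 (mod 1542).
m ≡ 1147·836 ≡ 1310 (mod 1542).

1310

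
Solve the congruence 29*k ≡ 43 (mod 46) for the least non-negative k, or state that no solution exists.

11

gcd(29, 46) = 1, so a unique solution mod 46 exists.
29⁻¹ ≡ 27 (mod 46).
k ≡ 27*43 ≡ 11 (mod 46).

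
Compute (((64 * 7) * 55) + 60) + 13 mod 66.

29

64 * 7 = 448 ≡ 52 (mod 66)
52 * 55 = 2860 ≡ 22 (mod 66)
22 + 60 = 82 ≡ 16 (mod 66)
16 + 13 = 29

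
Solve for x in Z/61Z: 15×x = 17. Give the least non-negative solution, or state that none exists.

54

gcd(15, 61) = 1, so a unique solution mod 61 exists.
15⁻¹ ≡ 57 (mod 61).
x ≡ 57×17 ≡ 54 (mod 61).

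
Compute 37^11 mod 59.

11 in binary is 1011, i.e. 11 = 8 + 2 + 1.
37^1 ≡ 37 (mod 59)
37^2 ≡ 37^2 = 1369 ≡ 12 (mod 59)
37^4 ≡ 12^2 = 144 ≡ 26 (mod 59)
37^8 ≡ 26^2 = 676 ≡ 27 (mod 59)
37^11 = 37^8 · 37^2 · 37^1 ≡ 27 · 12 · 37 (mod 59).
Accumulate the product:
27 · 12 = 324 ≡ 29
29 · 37 = 1073 ≡ 11

11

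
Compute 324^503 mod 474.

204

503 in binary is 111110111, i.e. 503 = 256 + 128 + 64 + 32 + 16 + 4 + 2 + 1.
324^1 ≡ 324 (mod 474)
324^2 ≡ 324^2 = 104976 ≡ 222 (mod 474)
324^4 ≡ 222^2 = 49284 ≡ 462 (mod 474)
324^8 ≡ 462^2 = 213444 ≡ 144 (mod 474)
324^16 ≡ 144^2 = 20736 ≡ 354 (mod 474)
324^32 ≡ 354^2 = 125316 ≡ 180 (mod 474)
324^64 ≡ 180^2 = 32400 ≡ 168 (mod 474)
324^128 ≡ 168^2 = 28224 ≡ 258 (mod 474)
324^256 ≡ 258^2 = 66564 ≡ 204 (mod 474)
324^503 = 324^256 × 324^128 × 324^64 × 324^32 × 324^16 × 324^4 × 324^2 × 324^1 ≡ 204 × 258 × 168 × 180 × 354 × 462 × 222 × 324 (mod 474).
Accumulate the product:
204 × 258 = 52632 ≡ 18
18 × 168 = 3024 ≡ 180
180 × 180 = 32400 ≡ 168
168 × 354 = 59472 ≡ 222
222 × 462 = 102564 ≡ 180
180 × 222 = 39960 ≡ 144
144 × 324 = 46656 ≡ 204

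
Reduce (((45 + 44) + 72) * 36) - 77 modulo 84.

45 + 44 = 89 ≡ 5 (mod 84)
5 + 72 = 77
77 * 36 = 2772 ≡ 0 (mod 84)
0 - 77 = -77 ≡ 7 (mod 84)

7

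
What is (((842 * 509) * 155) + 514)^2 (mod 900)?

216

842 * 509 = 428578 ≡ 178 (mod 900)
178 * 155 = 27590 ≡ 590 (mod 900)
590 + 514 = 1104 ≡ 204 (mod 900)
(204)^2 ≡ 216 (mod 900)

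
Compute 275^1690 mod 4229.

2261

Using repeated squaring:
275^1 ≡ 275 (mod 4229)
275^2 ≡ 275^2 = 75625 ≡ 3732 (mod 4229)
275^4 ≡ 3732^2 = 13927824 ≡ 1727 (mod 4229)
275^8 ≡ 1727^2 = 2982529 ≡ 1084 (mod 4229)
275^16 ≡ 1084^2 = 1175056 ≡ 3623 (mod 4229)
275^32 ≡ 3623^2 = 13126129 ≡ 3542 (mod 4229)
275^64 ≡ 3542^2 = 12545764 ≡ 2550 (mod 4229)
275^128 ≡ 2550^2 = 6502500 ≡ 2527 (mod 4229)
275^256 ≡ 2527^2 = 6385729 ≡ 4168 (mod 4229)
275^512 ≡ 4168^2 = 17372224 ≡ 3721 (mod 4229)
275^1024 ≡ 3721^2 = 13845841 ≡ 95 (mod 4229)
275^1690 = 275^1024 × 275^512 × 275^128 × 275^16 × 275^8 × 275^2 ≡ 95 × 3721 × 2527 × 3623 × 1084 × 3732 (mod 4229).
Accumulate the product:
95 × 3721 = 353495 ≡ 2488
2488 × 2527 = 6287176 ≡ 2882
2882 × 3623 = 10441486 ≡ 85
85 × 1084 = 92140 ≡ 3331
3331 × 3732 = 12431292 ≡ 2261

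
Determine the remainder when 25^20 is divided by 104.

By square-and-multiply:
25^1 ≡ 25 (mod 104)
25^2 ≡ 25^2 = 625 ≡ 1 (mod 104)
25^4 ≡ 1^2 = 1 (mod 104)
25^8 ≡ 1^2 = 1 (mod 104)
25^16 ≡ 1^2 = 1 (mod 104)
25^20 = 25^16 * 25^4 ≡ 1 * 1 (mod 104).
1 * 1 = 1 ≡ 1 (mod 104).

1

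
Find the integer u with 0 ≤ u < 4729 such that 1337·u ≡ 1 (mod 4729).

191

4729 = 3×1337 + 718
1337 = 1×718 + 619
718 = 1×619 + 99
619 = 6×99 + 25
99 = 3×25 + 24
25 = 1×24 + 1
24 = 24×1 + 0
gcd(1337, 4729) = 1, so the inverse exists.
Back-substitute for 1:
1 = 1×25 − 1×24
  = −1×99 + 4×25
  = 4×619 − 25×99
  = −25×718 + 29×619
  = 29×1337 − 54×718
  = −54×4729 + 191×1337
So 1337⁻¹ ≡ 191 (mod 4729).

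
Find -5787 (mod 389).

48

-5787 = -15·389 + 48, so -5787 ≡ 48 (mod 389).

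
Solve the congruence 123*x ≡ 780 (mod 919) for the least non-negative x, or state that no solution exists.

96

gcd(123, 919) = 1, so a unique solution mod 919 exists.
123⁻¹ ≡ 396 (mod 919).
x ≡ 396*780 ≡ 96 (mod 919).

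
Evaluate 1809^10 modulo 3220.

Compute successive squares:
1809^1 ≡ 1809 (mod 3220)
1809^2 ≡ 1809^2 = 3272481 ≡ 961 (mod 3220)
1809^4 ≡ 961^2 = 923521 ≡ 2601 (mod 3220)
1809^8 ≡ 2601^2 = 6765201 ≡ 3201 (mod 3220)
1809^10 = 1809^8 × 1809^2 ≡ 3201 × 961 (mod 3220).
3201 × 961 = 3076161 ≡ 1061 (mod 3220).

1061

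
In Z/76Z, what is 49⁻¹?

76 = 1·49 + 27
49 = 1·27 + 22
27 = 1·22 + 5
22 = 4·5 + 2
5 = 2·2 + 1
2 = 2·1 + 0
gcd(49, 76) = 1, so the inverse exists.
Back-substitute for 1:
1 = 1·5 − 2·2
  = −2·22 + 9·5
  = 9·27 − 11·22
  = −11·49 + 20·27
  = 20·76 − 31·49
So 49⁻¹ ≡ −31 ≡ 45 (mod 76).

45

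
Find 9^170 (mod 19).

17

9^1 ≡ 9 (mod 19)
9^2 ≡ 9^2 = 81 ≡ 5 (mod 19)
9^4 ≡ 5^2 = 25 ≡ 6 (mod 19)
9^8 ≡ 6^2 = 36 ≡ 17 (mod 19)
9^16 ≡ 17^2 = 289 ≡ 4 (mod 19)
9^32 ≡ 4^2 = 16 (mod 19)
9^64 ≡ 16^2 = 256 ≡ 9 (mod 19)
9^128 ≡ 9^2 = 81 ≡ 5 (mod 19)
9^170 = 9^128 · 9^32 · 9^8 · 9^2 ≡ 5 · 16 · 17 · 5 (mod 19).
Accumulate the product:
5 · 16 = 80 ≡ 4
4 · 17 = 68 ≡ 11
11 · 5 = 55 ≡ 17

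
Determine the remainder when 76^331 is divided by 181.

76^1 ≡ 76 (mod 181)
76^2 ≡ 76^2 = 5776 ≡ 165 (mod 181)
76^4 ≡ 165^2 = 27225 ≡ 75 (mod 181)
76^8 ≡ 75^2 = 5625 ≡ 14 (mod 181)
76^16 ≡ 14^2 = 196 ≡ 15 (mod 181)
76^32 ≡ 15^2 = 225 ≡ 44 (mod 181)
76^64 ≡ 44^2 = 1936 ≡ 126 (mod 181)
76^128 ≡ 126^2 = 15876 ≡ 129 (mod 181)
76^256 ≡ 129^2 = 16641 ≡ 170 (mod 181)
76^331 = 76^256 · 76^64 · 76^8 · 76^2 · 76^1 ≡ 170 · 126 · 14 · 165 · 76 (mod 181).
Accumulate the product:
170 · 126 = 21420 ≡ 62
62 · 14 = 868 ≡ 144
144 · 165 = 23760 ≡ 49
49 · 76 = 3724 ≡ 104

104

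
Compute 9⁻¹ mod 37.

Run the extended Euclidean algorithm:
37 = 4*9 + 1
9 = 9*1 + 0
gcd(9, 37) = 1, so the inverse exists.
Bézout: 1 = 1*37 − 4*9.
So 9⁻¹ ≡ −4 ≡ 33 (mod 37).

33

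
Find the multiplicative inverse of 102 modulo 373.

128

373 = 3×102 + 67
102 = 1×67 + 35
67 = 1×35 + 32
35 = 1×32 + 3
32 = 10×3 + 2
3 = 1×2 + 1
2 = 2×1 + 0
gcd(102, 373) = 1, so the inverse exists.
Bézout: 1 = −35×373 + 128×102.
So 102⁻¹ ≡ 128 (mod 373).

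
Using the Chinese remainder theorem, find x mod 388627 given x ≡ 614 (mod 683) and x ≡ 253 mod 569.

322307

683⁻¹ mod 569: 683·5 ≡ 1 (mod 569), so 683⁻¹ ≡ 5.
x = 614 + 683·((253 − 614)·5 mod 569) = 614 + 683·471 = 322307.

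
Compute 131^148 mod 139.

45

By square-and-multiply:
148 in binary is 10010100, i.e. 148 = 128 + 16 + 4.
131^1 ≡ 131 (mod 139)
131^2 ≡ 131^2 = 17161 ≡ 64 (mod 139)
131^4 ≡ 64^2 = 4096 ≡ 65 (mod 139)
131^8 ≡ 65^2 = 4225 ≡ 55 (mod 139)
131^16 ≡ 55^2 = 3025 ≡ 106 (mod 139)
131^32 ≡ 106^2 = 11236 ≡ 116 (mod 139)
131^64 ≡ 116^2 = 13456 ≡ 112 (mod 139)
131^128 ≡ 112^2 = 12544 ≡ 34 (mod 139)
131^148 = 131^128 · 131^16 · 131^4 ≡ 34 · 106 · 65 (mod 139).
Accumulate the product:
34 · 106 = 3604 ≡ 129
129 · 65 = 8385 ≡ 45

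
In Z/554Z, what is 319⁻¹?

554 = 1*319 + 235
319 = 1*235 + 84
235 = 2*84 + 67
84 = 1*67 + 17
67 = 3*17 + 16
17 = 1*16 + 1
16 = 16*1 + 0
gcd(319, 554) = 1, so the inverse exists.
Back-substitute for 1:
1 = 1*17 − 1*16
  = −1*67 + 4*17
  = 4*84 − 5*67
  = −5*235 + 14*84
  = 14*319 − 19*235
  = −19*554 + 33*319
So 319⁻¹ ≡ 33 (mod 554).

33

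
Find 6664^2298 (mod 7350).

4606

Using repeated squaring:
6664^1 ≡ 6664 (mod 7350)
6664^2 ≡ 6664^2 = 44408896 ≡ 196 (mod 7350)
6664^4 ≡ 196^2 = 38416 ≡ 1666 (mod 7350)
6664^8 ≡ 1666^2 = 2775556 ≡ 4606 (mod 7350)
6664^16 ≡ 4606^2 = 21215236 ≡ 3136 (mod 7350)
6664^32 ≡ 3136^2 = 9834496 ≡ 196 (mod 7350)
6664^64 ≡ 196^2 = 38416 ≡ 1666 (mod 7350)
6664^128 ≡ 1666^2 = 2775556 ≡ 4606 (mod 7350)
6664^256 ≡ 4606^2 = 21215236 ≡ 3136 (mod 7350)
6664^512 ≡ 3136^2 = 9834496 ≡ 196 (mod 7350)
6664^1024 ≡ 196^2 = 38416 ≡ 1666 (mod 7350)
6664^2048 ≡ 1666^2 = 2775556 ≡ 4606 (mod 7350)
6664^2298 = 6664^2048 * 6664^128 * 6664^64 * 6664^32 * 6664^16 * 6664^8 * 6664^2 ≡ 4606 * 4606 * 1666 * 196 * 3136 * 4606 * 196 (mod 7350).
Accumulate the product:
4606 * 4606 = 21215236 ≡ 3136
3136 * 1666 = 5224576 ≡ 6076
6076 * 196 = 1190896 ≡ 196
196 * 3136 = 614656 ≡ 4606
4606 * 4606 = 21215236 ≡ 3136
3136 * 196 = 614656 ≡ 4606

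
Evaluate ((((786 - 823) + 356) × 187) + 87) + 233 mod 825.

573

786 - 823 = -37 ≡ 788 (mod 825)
788 + 356 = 1144 ≡ 319 (mod 825)
319 × 187 = 59653 ≡ 253 (mod 825)
253 + 87 = 340
340 + 233 = 573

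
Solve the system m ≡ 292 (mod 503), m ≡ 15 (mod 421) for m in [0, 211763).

140629

503⁻¹ mod 421: 503*344 ≡ 1 (mod 421), so 503⁻¹ ≡ 344.
m = 292 + 503*((15 − 292)*344 mod 421) = 292 + 503*279 = 140629.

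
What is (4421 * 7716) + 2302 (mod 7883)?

4997

4421 * 7716 = 34112436 ≡ 2695 (mod 7883)
2695 + 2302 = 4997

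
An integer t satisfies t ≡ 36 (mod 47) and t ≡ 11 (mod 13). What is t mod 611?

47⁻¹ mod 13: 47×5 ≡ 1 (mod 13), so 47⁻¹ ≡ 5.
t = 36 + 47×((11 − 36)×5 mod 13) = 36 + 47×5 = 271.

271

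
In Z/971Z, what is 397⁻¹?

384

971 = 2·397 + 177
397 = 2·177 + 43
177 = 4·43 + 5
43 = 8·5 + 3
5 = 1·3 + 2
3 = 1·2 + 1
2 = 2·1 + 0
gcd(397, 971) = 1, so the inverse exists.
Bézout: 1 = −157·971 + 384·397.
So 397⁻¹ ≡ 384 (mod 971).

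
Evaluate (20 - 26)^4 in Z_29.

20

20 - 26 = -6 ≡ 23 (mod 29)
(23)^4 ≡ 20 (mod 29)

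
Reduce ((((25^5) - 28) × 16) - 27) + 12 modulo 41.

13

(25)^5 ≡ 40 (mod 41)
40 - 28 = 12
12 × 16 = 192 ≡ 28 (mod 41)
28 - 27 = 1
1 + 12 = 13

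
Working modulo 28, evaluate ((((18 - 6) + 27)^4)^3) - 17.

18 - 6 = 12
12 + 27 = 39 ≡ 11 (mod 28)
(11)^4 ≡ 25 (mod 28)
(25)^3 ≡ 1 (mod 28)
1 - 17 = -16 ≡ 12 (mod 28)

12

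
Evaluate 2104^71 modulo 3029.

305

By square-and-multiply:
2104^1 ≡ 2104 (mod 3029)
2104^2 ≡ 2104^2 = 4426816 ≡ 1447 (mod 3029)
2104^4 ≡ 1447^2 = 2093809 ≡ 770 (mod 3029)
2104^8 ≡ 770^2 = 592900 ≡ 2245 (mod 3029)
2104^16 ≡ 2245^2 = 5040025 ≡ 2798 (mod 3029)
2104^32 ≡ 2798^2 = 7828804 ≡ 1868 (mod 3029)
2104^64 ≡ 1868^2 = 3489424 ≡ 16 (mod 3029)
2104^71 = 2104^64 · 2104^4 · 2104^2 · 2104^1 ≡ 16 · 770 · 1447 · 2104 (mod 3029).
Accumulate the product:
16 · 770 = 12320 ≡ 204
204 · 1447 = 295188 ≡ 1375
1375 · 2104 = 2893000 ≡ 305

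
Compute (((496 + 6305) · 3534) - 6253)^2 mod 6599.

496 + 6305 = 6801 ≡ 202 (mod 6599)
202 · 3534 = 713868 ≡ 1176 (mod 6599)
1176 - 6253 = -5077 ≡ 1522 (mod 6599)
(1522)^2 ≡ 235 (mod 6599)

235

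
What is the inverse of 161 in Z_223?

205

Apply the Euclidean algorithm and back-substitute:
223 = 1·161 + 62
161 = 2·62 + 37
62 = 1·37 + 25
37 = 1·25 + 12
25 = 2·12 + 1
12 = 12·1 + 0
gcd(161, 223) = 1, so the inverse exists.
Back-substitute for 1:
1 = 1·25 − 2·12
  = −2·37 + 3·25
  = 3·62 − 5·37
  = −5·161 + 13·62
  = 13·223 − 18·161
So 161⁻¹ ≡ −18 ≡ 205 (mod 223).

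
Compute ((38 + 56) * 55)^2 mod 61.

38 + 56 = 94 ≡ 33 (mod 61)
33 * 55 = 1815 ≡ 46 (mod 61)
(46)^2 ≡ 42 (mod 61)

42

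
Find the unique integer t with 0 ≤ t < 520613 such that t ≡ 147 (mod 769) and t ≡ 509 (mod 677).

769⁻¹ mod 677: 769×287 ≡ 1 (mod 677), so 769⁻¹ ≡ 287.
t = 147 + 769×((509 − 147)×287 mod 677) = 147 + 769×313 = 240844.

240844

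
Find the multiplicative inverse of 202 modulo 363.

363 = 1·202 + 161
202 = 1·161 + 41
161 = 3·41 + 38
41 = 1·38 + 3
38 = 12·3 + 2
3 = 1·2 + 1
2 = 2·1 + 0
gcd(202, 363) = 1, so the inverse exists.
Bézout: 1 = −69·363 + 124·202.
So 202⁻¹ ≡ 124 (mod 363).

124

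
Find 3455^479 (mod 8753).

3455^1 ≡ 3455 (mod 8753)
3455^2 ≡ 3455^2 = 11937025 ≡ 6686 (mod 8753)
3455^4 ≡ 6686^2 = 44702596 ≡ 1025 (mod 8753)
3455^8 ≡ 1025^2 = 1050625 ≡ 265 (mod 8753)
3455^16 ≡ 265^2 = 70225 ≡ 201 (mod 8753)
3455^32 ≡ 201^2 = 40401 ≡ 5389 (mod 8753)
3455^64 ≡ 5389^2 = 29041321 ≡ 7620 (mod 8753)
3455^128 ≡ 7620^2 = 58064400 ≡ 5751 (mod 8753)
3455^256 ≡ 5751^2 = 33074001 ≡ 5167 (mod 8753)
3455^479 = 3455^256 · 3455^128 · 3455^64 · 3455^16 · 3455^8 · 3455^4 · 3455^2 · 3455^1 ≡ 5167 · 5751 · 7620 · 201 · 265 · 1025 · 6686 · 3455 (mod 8753).
Accumulate the product:
5167 · 5751 = 29715417 ≡ 7735
7735 · 7620 = 58940700 ≡ 6751
6751 · 201 = 1356951 ≡ 236
236 · 265 = 62540 ≡ 1269
1269 · 1025 = 1300725 ≡ 5281
5281 · 6686 = 35308766 ≡ 7917
7917 · 3455 = 27353235 ≡ 110

110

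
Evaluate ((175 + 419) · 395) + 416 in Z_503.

175 + 419 = 594 ≡ 91 (mod 503)
91 · 395 = 35945 ≡ 232 (mod 503)
232 + 416 = 648 ≡ 145 (mod 503)

145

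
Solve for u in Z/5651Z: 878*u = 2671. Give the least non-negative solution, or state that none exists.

4296

gcd(878, 5651) = 1, so a unique solution mod 5651 exists.
878⁻¹ ≡ 4087 (mod 5651).
u ≡ 4087*2671 ≡ 4296 (mod 5651).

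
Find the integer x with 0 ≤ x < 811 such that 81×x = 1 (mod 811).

801

811 = 10*81 + 1
81 = 81*1 + 0
gcd(81, 811) = 1, so the inverse exists.
Bézout: 1 = 1*811 − 10*81.
So 81⁻¹ ≡ −10 ≡ 801 (mod 811).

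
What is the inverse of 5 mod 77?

By the extended Euclidean algorithm:
77 = 15·5 + 2
5 = 2·2 + 1
2 = 2·1 + 0
gcd(5, 77) = 1, so the inverse exists.
Back-substitute for 1:
1 = 1·5 − 2·2
  = −2·77 + 31·5
So 5⁻¹ ≡ 31 (mod 77).

31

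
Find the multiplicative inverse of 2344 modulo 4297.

By the extended Euclidean algorithm:
4297 = 1*2344 + 1953
2344 = 1*1953 + 391
1953 = 4*391 + 389
391 = 1*389 + 2
389 = 194*2 + 1
2 = 2*1 + 0
gcd(2344, 4297) = 1, so the inverse exists.
Bézout: 1 = 1169*4297 − 2143*2344.
So 2344⁻¹ ≡ −2143 ≡ 2154 (mod 4297).

2154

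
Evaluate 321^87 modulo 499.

254

Using repeated squaring:
87 in binary is 1010111, i.e. 87 = 64 + 16 + 4 + 2 + 1.
321^1 ≡ 321 (mod 499)
321^2 ≡ 321^2 = 103041 ≡ 247 (mod 499)
321^4 ≡ 247^2 = 61009 ≡ 131 (mod 499)
321^8 ≡ 131^2 = 17161 ≡ 195 (mod 499)
321^16 ≡ 195^2 = 38025 ≡ 101 (mod 499)
321^32 ≡ 101^2 = 10201 ≡ 221 (mod 499)
321^64 ≡ 221^2 = 48841 ≡ 438 (mod 499)
321^87 = 321^64 · 321^16 · 321^4 · 321^2 · 321^1 ≡ 438 · 101 · 131 · 247 · 321 (mod 499).
Accumulate the product:
438 · 101 = 44238 ≡ 326
326 · 131 = 42706 ≡ 291
291 · 247 = 71877 ≡ 21
21 · 321 = 6741 ≡ 254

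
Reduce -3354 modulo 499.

-3354 = -7*499 + 139, so -3354 ≡ 139 (mod 499).

139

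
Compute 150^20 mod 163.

By square-and-multiply:
20 in binary is 10100, i.e. 20 = 16 + 4.
150^1 ≡ 150 (mod 163)
150^2 ≡ 150^2 = 22500 ≡ 6 (mod 163)
150^4 ≡ 6^2 = 36 (mod 163)
150^8 ≡ 36^2 = 1296 ≡ 155 (mod 163)
150^16 ≡ 155^2 = 24025 ≡ 64 (mod 163)
150^20 = 150^16 · 150^4 ≡ 64 · 36 (mod 163).
64 · 36 = 2304 ≡ 22 (mod 163).

22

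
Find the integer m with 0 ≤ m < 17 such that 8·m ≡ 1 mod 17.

15

17 = 2·8 + 1
8 = 8·1 + 0
gcd(8, 17) = 1, so the inverse exists.
Bézout: 1 = 1·17 − 2·8.
So 8⁻¹ ≡ −2 ≡ 15 (mod 17).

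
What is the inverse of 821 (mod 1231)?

3

Apply the Euclidean algorithm and back-substitute:
1231 = 1*821 + 410
821 = 2*410 + 1
410 = 410*1 + 0
gcd(821, 1231) = 1, so the inverse exists.
Bézout: 1 = −2*1231 + 3*821.
So 821⁻¹ ≡ 3 (mod 1231).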